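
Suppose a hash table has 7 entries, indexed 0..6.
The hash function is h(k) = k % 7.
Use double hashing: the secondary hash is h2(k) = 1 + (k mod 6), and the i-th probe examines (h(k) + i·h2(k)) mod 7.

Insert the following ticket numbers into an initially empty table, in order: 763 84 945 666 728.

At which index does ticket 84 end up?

1

763 hashes to 0; slot 0 is free -> place at 0.
84 hashes to 0, h2=1; 0 taken -> place at 1.
945 hashes to 0, h2=4; 0 taken -> place at 4.
666 hashes to 1, h2=1; 1 taken -> place at 2.
728 hashes to 0, h2=3; 0 taken -> place at 3.
Table: [763, 84, 666, 728, 945, ., .]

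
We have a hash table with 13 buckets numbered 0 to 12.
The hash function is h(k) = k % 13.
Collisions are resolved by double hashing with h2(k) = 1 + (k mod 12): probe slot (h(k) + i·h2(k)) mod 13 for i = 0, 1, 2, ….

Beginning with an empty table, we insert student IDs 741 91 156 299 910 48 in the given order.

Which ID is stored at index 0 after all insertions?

741

741: h=0 -> slot 0
91: h=0, h2=8, probe 0,8 -> slot 8
156: h=0, h2=1, probe 0,1 -> slot 1
299: h=0, h2=12, probe 0,12 -> slot 12
910: h=0, h2=11, probe 0,11 -> slot 11
48: h=9 -> slot 9
Table: [741, 156, _, _, _, _, _, _, 91, 48, _, 910, 299]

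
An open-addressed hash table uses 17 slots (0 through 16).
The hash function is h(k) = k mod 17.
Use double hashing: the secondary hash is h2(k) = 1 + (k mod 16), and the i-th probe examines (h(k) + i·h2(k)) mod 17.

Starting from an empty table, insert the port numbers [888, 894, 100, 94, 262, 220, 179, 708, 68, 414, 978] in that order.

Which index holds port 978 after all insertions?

12

Insert 888: h=4, slot 4 empty => index 4.
Insert 894: h=10, slot 10 empty => index 10.
Insert 100: h=15, slot 15 empty => index 15.
Insert 94: h=9, slot 9 empty => index 9.
Insert 262: h=7, slot 7 empty => index 7.
Insert 220: h=16, slot 16 empty => index 16.
Insert 179: h=9, h2=4, slot 9 occupied => index 13.
Insert 708: h=11, slot 11 empty => index 11.
Insert 68: h=0, slot 0 empty => index 0.
Insert 414: h=6, slot 6 empty => index 6.
Insert 978: h=9, h2=3, slot 9 occupied => index 12.
Table: [68, ∅, ∅, ∅, 888, ∅, 414, 262, ∅, 94, 894, 708, 978, 179, ∅, 100, 220]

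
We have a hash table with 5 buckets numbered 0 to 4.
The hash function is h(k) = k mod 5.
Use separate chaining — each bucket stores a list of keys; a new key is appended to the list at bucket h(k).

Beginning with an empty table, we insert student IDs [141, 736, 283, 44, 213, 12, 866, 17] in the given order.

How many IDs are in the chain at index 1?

141 -> bucket 1
736 -> bucket 1 (collision)
283 -> bucket 3
44 -> bucket 4
213 -> bucket 3 (collision)
12 -> bucket 2
866 -> bucket 1 (collision)
17 -> bucket 2 (collision)
Final buckets:
0: -
1: 141 -> 736 -> 866
2: 12 -> 17
3: 283 -> 213
4: 44

3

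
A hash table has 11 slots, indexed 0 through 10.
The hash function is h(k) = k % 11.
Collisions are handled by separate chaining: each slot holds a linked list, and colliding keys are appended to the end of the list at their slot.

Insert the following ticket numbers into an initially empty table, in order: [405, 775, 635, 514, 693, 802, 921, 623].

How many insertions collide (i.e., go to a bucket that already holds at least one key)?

Insert 405: h=9, bucket 9 empty -> new chain.
Insert 775: h=5, bucket 5 empty -> new chain.
Insert 635: h=8, bucket 8 empty -> new chain.
Insert 514: h=8, bucket 8 nonempty -> append to chain.
Insert 693: h=0, bucket 0 empty -> new chain.
Insert 802: h=10, bucket 10 empty -> new chain.
Insert 921: h=8, bucket 8 nonempty -> append to chain.
Insert 623: h=7, bucket 7 empty -> new chain.
Final buckets:
0: 693
1: —
2: —
3: —
4: —
5: 775
6: —
7: 623
8: 635 -> 514 -> 921
9: 405
10: 802

2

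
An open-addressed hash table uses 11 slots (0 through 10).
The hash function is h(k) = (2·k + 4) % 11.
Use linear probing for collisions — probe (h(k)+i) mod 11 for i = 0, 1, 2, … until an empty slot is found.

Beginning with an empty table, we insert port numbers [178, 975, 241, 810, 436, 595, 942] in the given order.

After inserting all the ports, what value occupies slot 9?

810

178 hashes to 8; slot 8 is free → place at 8.
975 hashes to 7; slot 7 is free → place at 7.
241 hashes to 2; slot 2 is free → place at 2.
810 hashes to 7; 7,8 taken → place at 9.
436 hashes to 7; 7,8,9 taken → place at 10.
595 hashes to 6; slot 6 is free → place at 6.
942 hashes to 7; 7,8,9,10 taken → place at 0.
Table: [942, _, 241, _, _, _, 595, 975, 178, 810, 436]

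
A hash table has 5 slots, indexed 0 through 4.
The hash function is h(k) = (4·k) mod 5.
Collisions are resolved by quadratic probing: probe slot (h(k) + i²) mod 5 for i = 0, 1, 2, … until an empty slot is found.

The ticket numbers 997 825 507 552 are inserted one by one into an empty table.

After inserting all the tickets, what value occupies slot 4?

507

997: h=3 -> slot 3
825: h=0 -> slot 0
507: h=3, probe 3,4 -> slot 4
552: h=3, probe 3,4,2 -> slot 2
Table: [825, _, 552, 997, 507]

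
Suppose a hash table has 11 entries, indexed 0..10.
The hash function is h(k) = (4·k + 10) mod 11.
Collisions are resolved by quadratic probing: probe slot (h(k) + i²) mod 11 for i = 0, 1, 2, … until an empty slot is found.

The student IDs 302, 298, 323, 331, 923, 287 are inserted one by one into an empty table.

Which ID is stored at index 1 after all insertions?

302: h=8 -> slot 8
298: h=3 -> slot 3
323: h=4 -> slot 4
331: h=3, probe 3,4,7 -> slot 7
923: h=6 -> slot 6
287: h=3, probe 3,4,7,1 -> slot 1
Table: [-, 287, -, 298, 323, -, 923, 331, 302, -, -]

287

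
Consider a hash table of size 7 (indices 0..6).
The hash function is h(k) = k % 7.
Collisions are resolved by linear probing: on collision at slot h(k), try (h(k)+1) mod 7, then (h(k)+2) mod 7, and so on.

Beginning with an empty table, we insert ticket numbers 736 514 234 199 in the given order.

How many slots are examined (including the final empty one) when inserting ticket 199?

3

736 hashes to 1; slot 1 is free → place at 1.
514 hashes to 3; slot 3 is free → place at 3.
234 hashes to 3; 3 taken → place at 4.
199 hashes to 3; 3,4 taken → place at 5.
Table: [—, 736, —, 514, 234, 199, —]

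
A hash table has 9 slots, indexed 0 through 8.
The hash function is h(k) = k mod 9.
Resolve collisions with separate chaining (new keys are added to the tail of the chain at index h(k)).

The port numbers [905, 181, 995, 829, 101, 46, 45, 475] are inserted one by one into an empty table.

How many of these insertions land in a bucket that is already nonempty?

3

Insert 905: h=5, bucket 5 empty → new chain.
Insert 181: h=1, bucket 1 empty → new chain.
Insert 995: h=5, bucket 5 nonempty → append to chain.
Insert 829: h=1, bucket 1 nonempty → append to chain.
Insert 101: h=2, bucket 2 empty → new chain.
Insert 46: h=1, bucket 1 nonempty → append to chain.
Insert 45: h=0, bucket 0 empty → new chain.
Insert 475: h=7, bucket 7 empty → new chain.
Final buckets:
0: 45
1: 181 -> 829 -> 46
2: 101
3: -
4: -
5: 905 -> 995
6: -
7: 475
8: -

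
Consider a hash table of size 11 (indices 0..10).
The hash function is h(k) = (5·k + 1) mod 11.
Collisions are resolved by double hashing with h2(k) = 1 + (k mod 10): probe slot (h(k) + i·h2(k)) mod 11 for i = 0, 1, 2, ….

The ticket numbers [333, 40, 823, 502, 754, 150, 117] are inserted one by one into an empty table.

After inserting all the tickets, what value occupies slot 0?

117

333: h=5 => slot 5
40: h=3 => slot 3
823: h=2 => slot 2
502: h=3, h2=3, probe 3,6 => slot 6
754: h=9 => slot 9
150: h=3, h2=1, probe 3,4 => slot 4
117: h=3, h2=8, probe 3,0 => slot 0
Table: [117, ∅, 823, 40, 150, 333, 502, ∅, ∅, 754, ∅]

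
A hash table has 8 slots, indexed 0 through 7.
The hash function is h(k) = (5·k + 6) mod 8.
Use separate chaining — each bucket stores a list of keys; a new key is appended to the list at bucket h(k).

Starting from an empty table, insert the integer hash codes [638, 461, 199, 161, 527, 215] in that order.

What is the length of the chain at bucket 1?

3

638 -> bucket 4
461 -> bucket 7
199 -> bucket 1
161 -> bucket 3
527 -> bucket 1 (collision)
215 -> bucket 1 (collision)
Final buckets:
0: -
1: 199 -> 527 -> 215
2: -
3: 161
4: 638
5: -
6: -
7: 461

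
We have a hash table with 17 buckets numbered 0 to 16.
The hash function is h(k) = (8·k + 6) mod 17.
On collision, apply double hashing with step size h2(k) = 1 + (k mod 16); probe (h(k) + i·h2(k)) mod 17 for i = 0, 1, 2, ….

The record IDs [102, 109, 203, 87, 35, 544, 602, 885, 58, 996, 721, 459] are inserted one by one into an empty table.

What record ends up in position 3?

885

102: h=6 → slot 6
109: h=11 → slot 11
203: h=15 → slot 15
87: h=5 → slot 5
35: h=14 → slot 14
544: h=6, h2=1, probe 6,7 → slot 7
602: h=11, h2=11, probe 11,5,16 → slot 16
885: h=14, h2=6, probe 14,3 → slot 3
58: h=11, h2=11, probe 11,5,16,10 → slot 10
996: h=1 → slot 1
721: h=11, h2=2, probe 11,13 → slot 13
459: h=6, h2=12, probe 6,1,13,8 → slot 8
Table: [., 996, ., 885, ., 87, 102, 544, 459, ., 58, 109, ., 721, 35, 203, 602]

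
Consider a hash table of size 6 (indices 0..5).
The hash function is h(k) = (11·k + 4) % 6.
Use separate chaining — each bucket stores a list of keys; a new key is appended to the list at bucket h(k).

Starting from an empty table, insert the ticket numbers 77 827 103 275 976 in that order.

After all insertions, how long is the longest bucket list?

3

77 → bucket 5
827 → bucket 5 (collision)
103 → bucket 3
275 → bucket 5 (collision)
976 → bucket 0
Final buckets:
0: 976
1: ∅
2: ∅
3: 103
4: ∅
5: 77 -> 827 -> 275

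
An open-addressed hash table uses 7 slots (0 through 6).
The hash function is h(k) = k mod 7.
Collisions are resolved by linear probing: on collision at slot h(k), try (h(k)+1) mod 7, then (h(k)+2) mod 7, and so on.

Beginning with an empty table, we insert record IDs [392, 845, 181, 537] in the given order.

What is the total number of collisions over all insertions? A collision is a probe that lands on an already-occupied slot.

3

392: h=0 -> slot 0
845: h=5 -> slot 5
181: h=6 -> slot 6
537: h=5, probe 5,6,0,1 -> slot 1
Table: [392, 537, -, -, -, 845, 181]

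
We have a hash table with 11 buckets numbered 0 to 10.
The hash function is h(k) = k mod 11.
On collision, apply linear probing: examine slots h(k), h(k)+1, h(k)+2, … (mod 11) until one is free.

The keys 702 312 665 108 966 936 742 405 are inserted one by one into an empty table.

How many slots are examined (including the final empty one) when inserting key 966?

Insert 702: h=9, slot 9 empty -> index 9.
Insert 312: h=4, slot 4 empty -> index 4.
Insert 665: h=5, slot 5 empty -> index 5.
Insert 108: h=9, slot 9 occupied -> index 10.
Insert 966: h=9, slots 9,10 occupied -> index 0.
Insert 936: h=1, slot 1 empty -> index 1.
Insert 742: h=5, slot 5 occupied -> index 6.
Insert 405: h=9, slots 9,10,0,1 occupied -> index 2.
Table: [966, 936, 405, ∅, 312, 665, 742, ∅, ∅, 702, 108]

3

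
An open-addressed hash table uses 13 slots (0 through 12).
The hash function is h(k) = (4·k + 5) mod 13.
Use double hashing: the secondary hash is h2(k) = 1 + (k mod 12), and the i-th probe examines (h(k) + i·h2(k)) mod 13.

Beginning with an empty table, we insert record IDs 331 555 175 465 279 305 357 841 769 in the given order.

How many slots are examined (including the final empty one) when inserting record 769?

5

Insert 331: h=3, slot 3 empty => index 3.
Insert 555: h=2, slot 2 empty => index 2.
Insert 175: h=3, h2=8, slot 3 occupied => index 11.
Insert 465: h=6, slot 6 empty => index 6.
Insert 279: h=3, h2=4, slot 3 occupied => index 7.
Insert 305: h=3, h2=6, slot 3 occupied => index 9.
Insert 357: h=3, h2=10, slot 3 occupied => index 0.
Insert 841: h=2, h2=2, slot 2 occupied => index 4.
Insert 769: h=0, h2=2, slots 0,2,4,6 occupied => index 8.
Table: [357, —, 555, 331, 841, —, 465, 279, 769, 305, —, 175, —]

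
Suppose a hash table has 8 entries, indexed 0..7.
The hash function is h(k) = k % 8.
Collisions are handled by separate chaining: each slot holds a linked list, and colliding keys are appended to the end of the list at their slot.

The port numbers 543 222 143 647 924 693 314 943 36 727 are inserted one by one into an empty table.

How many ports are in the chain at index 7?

5

Insert 543: h=7, bucket 7 empty → new chain.
Insert 222: h=6, bucket 6 empty → new chain.
Insert 143: h=7, bucket 7 nonempty → append to chain.
Insert 647: h=7, bucket 7 nonempty → append to chain.
Insert 924: h=4, bucket 4 empty → new chain.
Insert 693: h=5, bucket 5 empty → new chain.
Insert 314: h=2, bucket 2 empty → new chain.
Insert 943: h=7, bucket 7 nonempty → append to chain.
Insert 36: h=4, bucket 4 nonempty → append to chain.
Insert 727: h=7, bucket 7 nonempty → append to chain.
Final buckets:
0: —
1: —
2: 314
3: —
4: 924 -> 36
5: 693
6: 222
7: 543 -> 143 -> 647 -> 943 -> 727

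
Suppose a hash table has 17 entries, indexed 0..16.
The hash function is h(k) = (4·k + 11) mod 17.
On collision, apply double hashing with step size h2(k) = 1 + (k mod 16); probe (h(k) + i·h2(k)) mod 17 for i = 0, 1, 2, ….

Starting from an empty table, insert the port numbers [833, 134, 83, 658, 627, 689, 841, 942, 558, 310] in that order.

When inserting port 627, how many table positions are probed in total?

4

833 hashes to 11; slot 11 is free → place at 11.
134 hashes to 3; slot 3 is free → place at 3.
83 hashes to 3, h2=4; 3 taken → place at 7.
658 hashes to 8; slot 8 is free → place at 8.
627 hashes to 3, h2=4; 3,7,11 taken → place at 15.
689 hashes to 13; slot 13 is free → place at 13.
841 hashes to 9; slot 9 is free → place at 9.
942 hashes to 5; slot 5 is free → place at 5.
558 hashes to 16; slot 16 is free → place at 16.
310 hashes to 10; slot 10 is free → place at 10.
Table: [—, —, —, 134, —, 942, —, 83, 658, 841, 310, 833, —, 689, —, 627, 558]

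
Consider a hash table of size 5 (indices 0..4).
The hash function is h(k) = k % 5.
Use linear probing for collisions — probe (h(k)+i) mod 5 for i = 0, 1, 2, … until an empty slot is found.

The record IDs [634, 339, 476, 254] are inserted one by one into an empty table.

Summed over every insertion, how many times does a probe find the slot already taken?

4

634 hashes to 4; slot 4 is free => place at 4.
339 hashes to 4; 4 taken => place at 0.
476 hashes to 1; slot 1 is free => place at 1.
254 hashes to 4; 4,0,1 taken => place at 2.
Table: [339, 476, 254, -, 634]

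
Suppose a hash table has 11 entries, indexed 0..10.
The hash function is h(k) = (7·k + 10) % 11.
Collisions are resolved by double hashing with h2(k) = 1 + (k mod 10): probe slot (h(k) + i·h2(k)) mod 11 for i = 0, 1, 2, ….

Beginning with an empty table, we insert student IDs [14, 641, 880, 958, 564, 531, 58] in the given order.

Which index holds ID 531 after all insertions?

Insert 14: h=9, slot 9 empty -> index 9.
Insert 641: h=9, h2=2, slot 9 occupied -> index 0.
Insert 880: h=10, slot 10 empty -> index 10.
Insert 958: h=6, slot 6 empty -> index 6.
Insert 564: h=9, h2=5, slot 9 occupied -> index 3.
Insert 531: h=9, h2=2, slots 9,0 occupied -> index 2.
Insert 58: h=9, h2=9, slot 9 occupied -> index 7.
Table: [641, -, 531, 564, -, -, 958, 58, -, 14, 880]

2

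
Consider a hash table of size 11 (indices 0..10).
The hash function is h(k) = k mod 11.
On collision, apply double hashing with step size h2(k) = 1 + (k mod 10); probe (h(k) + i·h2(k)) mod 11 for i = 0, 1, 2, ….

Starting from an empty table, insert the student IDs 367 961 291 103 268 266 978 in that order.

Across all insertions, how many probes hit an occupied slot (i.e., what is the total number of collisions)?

367 hashes to 4; slot 4 is free => place at 4.
961 hashes to 4, h2=2; 4 taken => place at 6.
291 hashes to 5; slot 5 is free => place at 5.
103 hashes to 4, h2=4; 4 taken => place at 8.
268 hashes to 4, h2=9; 4 taken => place at 2.
266 hashes to 2, h2=7; 2 taken => place at 9.
978 hashes to 10; slot 10 is free => place at 10.
Table: [_, _, 268, _, 367, 291, 961, _, 103, 266, 978]

4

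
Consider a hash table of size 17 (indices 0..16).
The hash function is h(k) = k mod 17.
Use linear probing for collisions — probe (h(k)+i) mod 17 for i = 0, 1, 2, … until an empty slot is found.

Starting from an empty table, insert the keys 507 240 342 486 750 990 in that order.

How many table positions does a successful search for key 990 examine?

507: h=14 -> slot 14
240: h=2 -> slot 2
342: h=2, probe 2,3 -> slot 3
486: h=10 -> slot 10
750: h=2, probe 2,3,4 -> slot 4
990: h=4, probe 4,5 -> slot 5
Table: [—, —, 240, 342, 750, 990, —, —, —, —, 486, —, —, —, 507, —, —]
Lookup 990: h=4, probe 4,5 → found at 5.

2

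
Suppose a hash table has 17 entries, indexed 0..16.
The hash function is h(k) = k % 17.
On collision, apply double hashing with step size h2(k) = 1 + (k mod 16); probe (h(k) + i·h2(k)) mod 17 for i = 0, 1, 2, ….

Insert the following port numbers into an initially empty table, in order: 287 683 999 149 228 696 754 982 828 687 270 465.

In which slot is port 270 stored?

Insert 287: h=15, slot 15 empty -> index 15.
Insert 683: h=3, slot 3 empty -> index 3.
Insert 999: h=13, slot 13 empty -> index 13.
Insert 149: h=13, h2=6, slot 13 occupied -> index 2.
Insert 228: h=7, slot 7 empty -> index 7.
Insert 696: h=16, slot 16 empty -> index 16.
Insert 754: h=6, slot 6 empty -> index 6.
Insert 982: h=13, h2=7, slots 13,3 occupied -> index 10.
Insert 828: h=12, slot 12 empty -> index 12.
Insert 687: h=7, h2=16, slots 7,6 occupied -> index 5.
Insert 270: h=15, h2=15, slots 15,13 occupied -> index 11.
Insert 465: h=6, h2=2, slot 6 occupied -> index 8.
Table: [—, —, 149, 683, —, 687, 754, 228, 465, —, 982, 270, 828, 999, —, 287, 696]

11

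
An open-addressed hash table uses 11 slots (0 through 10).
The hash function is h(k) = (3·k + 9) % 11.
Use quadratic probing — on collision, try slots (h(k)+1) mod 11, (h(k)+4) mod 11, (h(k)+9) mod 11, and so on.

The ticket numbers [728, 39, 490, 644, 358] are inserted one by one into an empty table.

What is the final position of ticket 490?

6

728 hashes to 4; slot 4 is free → place at 4.
39 hashes to 5; slot 5 is free → place at 5.
490 hashes to 5; 5 taken → place at 6.
644 hashes to 5; 5,6 taken → place at 9.
358 hashes to 5; 5,6,9 taken → place at 3.
Table: [., ., ., 358, 728, 39, 490, ., ., 644, .]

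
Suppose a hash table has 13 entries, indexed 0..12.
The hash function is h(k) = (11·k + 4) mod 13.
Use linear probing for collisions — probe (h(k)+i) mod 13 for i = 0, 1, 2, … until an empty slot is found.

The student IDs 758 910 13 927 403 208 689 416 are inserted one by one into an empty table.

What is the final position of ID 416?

Insert 758: h=9, slot 9 empty -> index 9.
Insert 910: h=4, slot 4 empty -> index 4.
Insert 13: h=4, slot 4 occupied -> index 5.
Insert 927: h=9, slot 9 occupied -> index 10.
Insert 403: h=4, slots 4,5 occupied -> index 6.
Insert 208: h=4, slots 4,5,6 occupied -> index 7.
Insert 689: h=4, slots 4,5,6,7 occupied -> index 8.
Insert 416: h=4, slots 4,5,6,7,8,9,10 occupied -> index 11.
Table: [-, -, -, -, 910, 13, 403, 208, 689, 758, 927, 416, -]

11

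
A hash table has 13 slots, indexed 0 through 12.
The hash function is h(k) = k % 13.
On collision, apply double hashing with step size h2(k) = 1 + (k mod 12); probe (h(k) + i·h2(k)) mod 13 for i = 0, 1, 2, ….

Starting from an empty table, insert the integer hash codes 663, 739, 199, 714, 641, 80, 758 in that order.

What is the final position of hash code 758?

663: h=0 -> slot 0
739: h=11 -> slot 11
199: h=4 -> slot 4
714: h=12 -> slot 12
641: h=4, h2=6, probe 4,10 -> slot 10
80: h=2 -> slot 2
758: h=4, h2=3, probe 4,7 -> slot 7
Table: [663, —, 80, —, 199, —, —, 758, —, —, 641, 739, 714]

7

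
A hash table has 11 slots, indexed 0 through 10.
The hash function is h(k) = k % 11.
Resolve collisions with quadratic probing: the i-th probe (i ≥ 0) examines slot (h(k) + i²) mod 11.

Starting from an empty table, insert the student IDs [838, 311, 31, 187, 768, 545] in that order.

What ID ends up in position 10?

838 hashes to 2; slot 2 is free → place at 2.
311 hashes to 3; slot 3 is free → place at 3.
31 hashes to 9; slot 9 is free → place at 9.
187 hashes to 0; slot 0 is free → place at 0.
768 hashes to 9; 9 taken → place at 10.
545 hashes to 6; slot 6 is free → place at 6.
Table: [187, ∅, 838, 311, ∅, ∅, 545, ∅, ∅, 31, 768]

768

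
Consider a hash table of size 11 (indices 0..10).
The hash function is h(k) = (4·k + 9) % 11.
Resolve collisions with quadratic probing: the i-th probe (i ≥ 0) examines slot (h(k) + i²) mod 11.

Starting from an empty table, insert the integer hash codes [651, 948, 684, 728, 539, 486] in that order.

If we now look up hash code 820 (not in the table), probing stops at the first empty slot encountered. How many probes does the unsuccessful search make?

2

651 hashes to 6; slot 6 is free → place at 6.
948 hashes to 6; 6 taken → place at 7.
684 hashes to 6; 6,7 taken → place at 10.
728 hashes to 6; 6,7,10 taken → place at 4.
539 hashes to 9; slot 9 is free → place at 9.
486 hashes to 6; 6,7,10,4 taken → place at 0.
Table: [486, ∅, ∅, ∅, 728, ∅, 651, 948, ∅, 539, 684]
Lookup 820: h=0, probe 0,1 → slot 1 empty, not found.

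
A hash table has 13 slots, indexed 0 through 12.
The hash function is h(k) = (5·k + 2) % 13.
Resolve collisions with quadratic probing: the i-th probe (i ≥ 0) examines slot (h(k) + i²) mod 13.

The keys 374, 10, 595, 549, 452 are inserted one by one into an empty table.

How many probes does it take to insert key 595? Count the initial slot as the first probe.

3

Insert 374: h=0, slot 0 empty => index 0.
Insert 10: h=0, slot 0 occupied => index 1.
Insert 595: h=0, slots 0,1 occupied => index 4.
Insert 549: h=4, slot 4 occupied => index 5.
Insert 452: h=0, slots 0,1,4 occupied => index 9.
Table: [374, 10, _, _, 595, 549, _, _, _, 452, _, _, _]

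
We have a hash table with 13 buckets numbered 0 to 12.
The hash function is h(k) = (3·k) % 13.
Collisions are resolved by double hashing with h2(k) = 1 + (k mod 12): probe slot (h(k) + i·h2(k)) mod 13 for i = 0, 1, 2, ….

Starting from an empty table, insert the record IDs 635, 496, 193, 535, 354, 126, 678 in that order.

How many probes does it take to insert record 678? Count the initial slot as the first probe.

Insert 635: h=7, slot 7 empty → index 7.
Insert 496: h=6, slot 6 empty → index 6.
Insert 193: h=7, h2=2, slot 7 occupied → index 9.
Insert 535: h=6, h2=8, slot 6 occupied → index 1.
Insert 354: h=9, h2=7, slot 9 occupied → index 3.
Insert 126: h=1, h2=7, slot 1 occupied → index 8.
Insert 678: h=6, h2=7, slot 6 occupied → index 0.
Table: [678, 535, _, 354, _, _, 496, 635, 126, 193, _, _, _]

2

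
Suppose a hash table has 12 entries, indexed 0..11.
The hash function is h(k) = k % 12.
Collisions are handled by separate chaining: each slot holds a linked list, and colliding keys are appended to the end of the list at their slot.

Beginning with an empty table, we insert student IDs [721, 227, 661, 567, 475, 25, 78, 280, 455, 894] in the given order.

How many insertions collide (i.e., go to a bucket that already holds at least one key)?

4

721 → bucket 1
227 → bucket 11
661 → bucket 1 (collision)
567 → bucket 3
475 → bucket 7
25 → bucket 1 (collision)
78 → bucket 6
280 → bucket 4
455 → bucket 11 (collision)
894 → bucket 6 (collision)
Final buckets:
0: -
1: 721 -> 661 -> 25
2: -
3: 567
4: 280
5: -
6: 78 -> 894
7: 475
8: -
9: -
10: -
11: 227 -> 455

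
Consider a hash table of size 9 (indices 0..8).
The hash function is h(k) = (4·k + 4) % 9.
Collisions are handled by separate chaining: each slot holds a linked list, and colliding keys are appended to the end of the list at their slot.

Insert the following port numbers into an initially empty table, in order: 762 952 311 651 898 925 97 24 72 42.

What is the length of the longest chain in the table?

762 → bucket 1
952 → bucket 5
311 → bucket 6
651 → bucket 7
898 → bucket 5 (collision)
925 → bucket 5 (collision)
97 → bucket 5 (collision)
24 → bucket 1 (collision)
72 → bucket 4
42 → bucket 1 (collision)
Final buckets:
0: _
1: 762 -> 24 -> 42
2: _
3: _
4: 72
5: 952 -> 898 -> 925 -> 97
6: 311
7: 651
8: _

4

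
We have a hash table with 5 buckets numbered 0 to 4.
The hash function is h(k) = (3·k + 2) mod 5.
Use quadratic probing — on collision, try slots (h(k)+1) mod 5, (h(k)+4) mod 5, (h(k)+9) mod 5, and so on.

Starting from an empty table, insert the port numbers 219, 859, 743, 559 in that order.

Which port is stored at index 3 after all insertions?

559

219: h=4 => slot 4
859: h=4, probe 4,0 => slot 0
743: h=1 => slot 1
559: h=4, probe 4,0,3 => slot 3
Table: [859, 743, -, 559, 219]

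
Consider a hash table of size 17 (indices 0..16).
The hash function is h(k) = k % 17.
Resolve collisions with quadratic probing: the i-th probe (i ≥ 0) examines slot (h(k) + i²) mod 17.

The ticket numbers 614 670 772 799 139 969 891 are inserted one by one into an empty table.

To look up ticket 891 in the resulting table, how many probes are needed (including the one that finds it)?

614 hashes to 2; slot 2 is free → place at 2.
670 hashes to 7; slot 7 is free → place at 7.
772 hashes to 7; 7 taken → place at 8.
799 hashes to 0; slot 0 is free → place at 0.
139 hashes to 3; slot 3 is free → place at 3.
969 hashes to 0; 0 taken → place at 1.
891 hashes to 7; 7,8 taken → place at 11.
Table: [799, 969, 614, 139, ∅, ∅, ∅, 670, 772, ∅, ∅, 891, ∅, ∅, ∅, ∅, ∅]
Lookup 891: h=7, probe 7,8,11 → found at 11.

3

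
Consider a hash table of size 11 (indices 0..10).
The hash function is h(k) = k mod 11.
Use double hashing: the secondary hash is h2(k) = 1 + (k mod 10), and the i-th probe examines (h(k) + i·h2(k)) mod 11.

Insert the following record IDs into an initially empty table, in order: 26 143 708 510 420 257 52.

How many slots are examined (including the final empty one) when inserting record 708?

2

26 hashes to 4; slot 4 is free => place at 4.
143 hashes to 0; slot 0 is free => place at 0.
708 hashes to 4, h2=9; 4 taken => place at 2.
510 hashes to 4, h2=1; 4 taken => place at 5.
420 hashes to 2, h2=1; 2 taken => place at 3.
257 hashes to 4, h2=8; 4 taken => place at 1.
52 hashes to 8; slot 8 is free => place at 8.
Table: [143, 257, 708, 420, 26, 510, ., ., 52, ., .]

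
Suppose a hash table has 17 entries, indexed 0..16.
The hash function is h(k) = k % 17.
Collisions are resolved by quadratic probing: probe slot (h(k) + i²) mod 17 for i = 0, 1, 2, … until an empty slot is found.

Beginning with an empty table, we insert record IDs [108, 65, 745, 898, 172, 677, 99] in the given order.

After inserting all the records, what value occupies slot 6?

108

Insert 108: h=6, slot 6 empty -> index 6.
Insert 65: h=14, slot 14 empty -> index 14.
Insert 745: h=14, slot 14 occupied -> index 15.
Insert 898: h=14, slots 14,15 occupied -> index 1.
Insert 172: h=2, slot 2 empty -> index 2.
Insert 677: h=14, slots 14,15,1,6 occupied -> index 13.
Insert 99: h=14, slots 14,15,1,6,13 occupied -> index 5.
Table: [∅, 898, 172, ∅, ∅, 99, 108, ∅, ∅, ∅, ∅, ∅, ∅, 677, 65, 745, ∅]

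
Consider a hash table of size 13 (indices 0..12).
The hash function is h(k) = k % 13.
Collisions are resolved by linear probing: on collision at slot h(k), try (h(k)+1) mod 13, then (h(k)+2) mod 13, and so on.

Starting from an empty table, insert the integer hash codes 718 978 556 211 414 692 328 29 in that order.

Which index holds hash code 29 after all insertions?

718: h=3 -> slot 3
978: h=3, probe 3,4 -> slot 4
556: h=10 -> slot 10
211: h=3, probe 3,4,5 -> slot 5
414: h=11 -> slot 11
692: h=3, probe 3,4,5,6 -> slot 6
328: h=3, probe 3,4,5,6,7 -> slot 7
29: h=3, probe 3,4,5,6,7,8 -> slot 8
Table: [—, —, —, 718, 978, 211, 692, 328, 29, —, 556, 414, —]

8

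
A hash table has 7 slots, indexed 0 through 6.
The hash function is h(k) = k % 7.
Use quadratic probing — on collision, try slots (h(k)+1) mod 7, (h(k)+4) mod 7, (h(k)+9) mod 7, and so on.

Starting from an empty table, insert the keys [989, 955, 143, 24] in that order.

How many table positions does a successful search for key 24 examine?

989 hashes to 2; slot 2 is free => place at 2.
955 hashes to 3; slot 3 is free => place at 3.
143 hashes to 3; 3 taken => place at 4.
24 hashes to 3; 3,4 taken => place at 0.
Table: [24, _, 989, 955, 143, _, _]
Lookup 24: h=3, probe 3,4,0 → found at 0.

3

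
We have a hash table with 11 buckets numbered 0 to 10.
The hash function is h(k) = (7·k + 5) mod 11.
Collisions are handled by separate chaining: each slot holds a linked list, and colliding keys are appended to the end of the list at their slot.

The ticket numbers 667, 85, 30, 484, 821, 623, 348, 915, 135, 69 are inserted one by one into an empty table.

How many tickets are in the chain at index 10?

4

667 -> bucket 10
85 -> bucket 6
30 -> bucket 6 (collision)
484 -> bucket 5
821 -> bucket 10 (collision)
623 -> bucket 10 (collision)
348 -> bucket 10 (collision)
915 -> bucket 8
135 -> bucket 4
69 -> bucket 4 (collision)
Final buckets:
0: _
1: _
2: _
3: _
4: 135 -> 69
5: 484
6: 85 -> 30
7: _
8: 915
9: _
10: 667 -> 821 -> 623 -> 348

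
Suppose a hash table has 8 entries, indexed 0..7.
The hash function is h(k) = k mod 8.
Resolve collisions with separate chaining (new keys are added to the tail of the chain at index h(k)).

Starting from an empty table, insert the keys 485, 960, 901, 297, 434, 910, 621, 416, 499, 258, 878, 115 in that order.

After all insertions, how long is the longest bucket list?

485 → bucket 5
960 → bucket 0
901 → bucket 5 (collision)
297 → bucket 1
434 → bucket 2
910 → bucket 6
621 → bucket 5 (collision)
416 → bucket 0 (collision)
499 → bucket 3
258 → bucket 2 (collision)
878 → bucket 6 (collision)
115 → bucket 3 (collision)
Final buckets:
0: 960 -> 416
1: 297
2: 434 -> 258
3: 499 -> 115
4: ∅
5: 485 -> 901 -> 621
6: 910 -> 878
7: ∅

3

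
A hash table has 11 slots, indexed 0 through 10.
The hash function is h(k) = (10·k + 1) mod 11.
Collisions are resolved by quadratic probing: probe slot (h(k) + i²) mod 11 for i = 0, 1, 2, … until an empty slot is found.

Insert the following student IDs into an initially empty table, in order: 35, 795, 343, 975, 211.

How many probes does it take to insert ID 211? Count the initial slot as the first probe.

Insert 35: h=10, slot 10 empty -> index 10.
Insert 795: h=9, slot 9 empty -> index 9.
Insert 343: h=10, slot 10 occupied -> index 0.
Insert 975: h=5, slot 5 empty -> index 5.
Insert 211: h=10, slots 10,0 occupied -> index 3.
Table: [343, ., ., 211, ., 975, ., ., ., 795, 35]

3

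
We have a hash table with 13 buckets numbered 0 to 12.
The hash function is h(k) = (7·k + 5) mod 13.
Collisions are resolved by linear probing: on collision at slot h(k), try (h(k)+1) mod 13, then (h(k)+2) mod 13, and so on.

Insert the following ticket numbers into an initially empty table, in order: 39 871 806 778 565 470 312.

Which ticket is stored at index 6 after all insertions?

871

Insert 39: h=5, slot 5 empty => index 5.
Insert 871: h=5, slot 5 occupied => index 6.
Insert 806: h=5, slots 5,6 occupied => index 7.
Insert 778: h=4, slot 4 empty => index 4.
Insert 565: h=8, slot 8 empty => index 8.
Insert 470: h=6, slots 6,7,8 occupied => index 9.
Insert 312: h=5, slots 5,6,7,8,9 occupied => index 10.
Table: [_, _, _, _, 778, 39, 871, 806, 565, 470, 312, _, _]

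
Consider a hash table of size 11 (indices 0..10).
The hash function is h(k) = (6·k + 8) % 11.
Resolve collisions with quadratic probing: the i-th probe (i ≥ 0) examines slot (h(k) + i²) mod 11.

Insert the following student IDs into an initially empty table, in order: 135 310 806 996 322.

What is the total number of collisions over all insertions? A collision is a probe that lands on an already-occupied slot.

Insert 135: h=4, slot 4 empty → index 4.
Insert 310: h=9, slot 9 empty → index 9.
Insert 806: h=4, slot 4 occupied → index 5.
Insert 996: h=0, slot 0 empty → index 0.
Insert 322: h=4, slots 4,5 occupied → index 8.
Table: [996, _, _, _, 135, 806, _, _, 322, 310, _]

3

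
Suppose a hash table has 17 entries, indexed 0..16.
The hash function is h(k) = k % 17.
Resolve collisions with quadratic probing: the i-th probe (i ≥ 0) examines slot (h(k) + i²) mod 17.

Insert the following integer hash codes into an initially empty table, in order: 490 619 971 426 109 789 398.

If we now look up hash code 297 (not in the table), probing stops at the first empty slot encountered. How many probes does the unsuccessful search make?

2

490 hashes to 14; slot 14 is free → place at 14.
619 hashes to 7; slot 7 is free → place at 7.
971 hashes to 2; slot 2 is free → place at 2.
426 hashes to 1; slot 1 is free → place at 1.
109 hashes to 7; 7 taken → place at 8.
789 hashes to 7; 7,8 taken → place at 11.
398 hashes to 7; 7,8,11 taken → place at 16.
Table: [., 426, 971, ., ., ., ., 619, 109, ., ., 789, ., ., 490, ., 398]
Lookup 297: h=8, probe 8,9 → slot 9 empty, not found.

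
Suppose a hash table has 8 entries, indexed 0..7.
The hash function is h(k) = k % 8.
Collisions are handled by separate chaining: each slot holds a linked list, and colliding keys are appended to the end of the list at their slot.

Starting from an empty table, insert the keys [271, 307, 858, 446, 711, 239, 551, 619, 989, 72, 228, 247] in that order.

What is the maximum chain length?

271 → bucket 7
307 → bucket 3
858 → bucket 2
446 → bucket 6
711 → bucket 7 (collision)
239 → bucket 7 (collision)
551 → bucket 7 (collision)
619 → bucket 3 (collision)
989 → bucket 5
72 → bucket 0
228 → bucket 4
247 → bucket 7 (collision)
Final buckets:
0: 72
1: .
2: 858
3: 307 -> 619
4: 228
5: 989
6: 446
7: 271 -> 711 -> 239 -> 551 -> 247

5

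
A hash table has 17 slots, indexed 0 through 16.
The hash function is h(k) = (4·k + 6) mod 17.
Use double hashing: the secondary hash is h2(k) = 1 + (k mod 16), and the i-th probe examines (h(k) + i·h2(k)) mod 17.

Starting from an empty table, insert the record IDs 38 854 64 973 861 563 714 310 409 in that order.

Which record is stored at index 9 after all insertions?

310

Insert 38: h=5, slot 5 empty => index 5.
Insert 854: h=5, h2=7, slot 5 occupied => index 12.
Insert 64: h=7, slot 7 empty => index 7.
Insert 973: h=5, h2=14, slot 5 occupied => index 2.
Insert 861: h=16, slot 16 empty => index 16.
Insert 563: h=14, slot 14 empty => index 14.
Insert 714: h=6, slot 6 empty => index 6.
Insert 310: h=5, h2=7, slots 5,12,2 occupied => index 9.
Insert 409: h=10, slot 10 empty => index 10.
Table: [—, —, 973, —, —, 38, 714, 64, —, 310, 409, —, 854, —, 563, —, 861]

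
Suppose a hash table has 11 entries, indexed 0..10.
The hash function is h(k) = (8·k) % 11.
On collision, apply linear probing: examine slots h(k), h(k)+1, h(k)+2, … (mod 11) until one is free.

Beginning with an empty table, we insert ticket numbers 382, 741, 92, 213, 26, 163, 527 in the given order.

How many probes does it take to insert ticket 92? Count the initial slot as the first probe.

2

382 hashes to 9; slot 9 is free => place at 9.
741 hashes to 10; slot 10 is free => place at 10.
92 hashes to 10; 10 taken => place at 0.
213 hashes to 10; 10,0 taken => place at 1.
26 hashes to 10; 10,0,1 taken => place at 2.
163 hashes to 6; slot 6 is free => place at 6.
527 hashes to 3; slot 3 is free => place at 3.
Table: [92, 213, 26, 527, -, -, 163, -, -, 382, 741]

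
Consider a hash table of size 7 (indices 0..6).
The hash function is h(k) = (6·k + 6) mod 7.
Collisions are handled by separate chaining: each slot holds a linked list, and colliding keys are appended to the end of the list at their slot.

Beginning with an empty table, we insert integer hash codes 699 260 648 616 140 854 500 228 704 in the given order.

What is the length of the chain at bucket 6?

699 → bucket 0
260 → bucket 5
648 → bucket 2
616 → bucket 6
140 → bucket 6 (collision)
854 → bucket 6 (collision)
500 → bucket 3
228 → bucket 2 (collision)
704 → bucket 2 (collision)
Final buckets:
0: 699
1: .
2: 648 -> 228 -> 704
3: 500
4: .
5: 260
6: 616 -> 140 -> 854

3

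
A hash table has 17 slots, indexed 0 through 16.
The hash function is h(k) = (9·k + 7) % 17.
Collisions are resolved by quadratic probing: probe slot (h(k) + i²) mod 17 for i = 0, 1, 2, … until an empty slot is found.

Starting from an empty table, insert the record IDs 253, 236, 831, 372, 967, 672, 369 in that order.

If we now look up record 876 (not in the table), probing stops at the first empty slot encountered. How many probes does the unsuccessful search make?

Insert 253: h=6, slot 6 empty → index 6.
Insert 236: h=6, slot 6 occupied → index 7.
Insert 831: h=6, slots 6,7 occupied → index 10.
Insert 372: h=6, slots 6,7,10 occupied → index 15.
Insert 967: h=6, slots 6,7,10,15 occupied → index 5.
Insert 672: h=3, slot 3 empty → index 3.
Insert 369: h=13, slot 13 empty → index 13.
Table: [., ., ., 672, ., 967, 253, 236, ., ., 831, ., ., 369, ., 372, .]
Lookup 876: h=3, probe 3,4 → slot 4 empty, not found.

2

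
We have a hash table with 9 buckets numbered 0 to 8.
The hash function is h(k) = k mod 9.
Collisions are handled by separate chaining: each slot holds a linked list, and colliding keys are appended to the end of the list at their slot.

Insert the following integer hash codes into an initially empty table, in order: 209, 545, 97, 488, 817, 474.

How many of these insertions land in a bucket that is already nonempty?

209 → bucket 2
545 → bucket 5
97 → bucket 7
488 → bucket 2 (collision)
817 → bucket 7 (collision)
474 → bucket 6
Final buckets:
0: -
1: -
2: 209 -> 488
3: -
4: -
5: 545
6: 474
7: 97 -> 817
8: -

2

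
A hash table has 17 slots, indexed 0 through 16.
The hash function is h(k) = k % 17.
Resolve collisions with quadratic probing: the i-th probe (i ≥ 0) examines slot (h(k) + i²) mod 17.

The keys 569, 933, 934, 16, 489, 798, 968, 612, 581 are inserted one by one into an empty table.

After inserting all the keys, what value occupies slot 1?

569: h=8 => slot 8
933: h=15 => slot 15
934: h=16 => slot 16
16: h=16, probe 16,0 => slot 0
489: h=13 => slot 13
798: h=16, probe 16,0,3 => slot 3
968: h=16, probe 16,0,3,8,15,7 => slot 7
612: h=0, probe 0,1 => slot 1
581: h=3, probe 3,4 => slot 4
Table: [16, 612, -, 798, 581, -, -, 968, 569, -, -, -, -, 489, -, 933, 934]

612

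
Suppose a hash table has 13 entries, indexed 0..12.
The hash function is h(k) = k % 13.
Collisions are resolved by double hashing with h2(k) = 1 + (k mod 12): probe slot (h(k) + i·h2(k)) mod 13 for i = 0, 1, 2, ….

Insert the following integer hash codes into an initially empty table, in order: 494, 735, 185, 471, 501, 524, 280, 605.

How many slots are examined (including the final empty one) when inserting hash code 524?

Insert 494: h=0, slot 0 empty -> index 0.
Insert 735: h=7, slot 7 empty -> index 7.
Insert 185: h=3, slot 3 empty -> index 3.
Insert 471: h=3, h2=4, slots 3,7 occupied -> index 11.
Insert 501: h=7, h2=10, slot 7 occupied -> index 4.
Insert 524: h=4, h2=9, slots 4,0 occupied -> index 9.
Insert 280: h=7, h2=5, slot 7 occupied -> index 12.
Insert 605: h=7, h2=6, slots 7,0 occupied -> index 6.
Table: [494, ∅, ∅, 185, 501, ∅, 605, 735, ∅, 524, ∅, 471, 280]

3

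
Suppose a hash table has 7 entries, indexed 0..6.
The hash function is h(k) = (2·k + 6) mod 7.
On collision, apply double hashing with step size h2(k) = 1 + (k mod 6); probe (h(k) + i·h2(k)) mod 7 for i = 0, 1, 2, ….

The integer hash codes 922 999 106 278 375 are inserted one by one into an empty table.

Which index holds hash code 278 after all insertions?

5

922 hashes to 2; slot 2 is free → place at 2.
999 hashes to 2, h2=4; 2 taken → place at 6.
106 hashes to 1; slot 1 is free → place at 1.
278 hashes to 2, h2=3; 2 taken → place at 5.
375 hashes to 0; slot 0 is free → place at 0.
Table: [375, 106, 922, ., ., 278, 999]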